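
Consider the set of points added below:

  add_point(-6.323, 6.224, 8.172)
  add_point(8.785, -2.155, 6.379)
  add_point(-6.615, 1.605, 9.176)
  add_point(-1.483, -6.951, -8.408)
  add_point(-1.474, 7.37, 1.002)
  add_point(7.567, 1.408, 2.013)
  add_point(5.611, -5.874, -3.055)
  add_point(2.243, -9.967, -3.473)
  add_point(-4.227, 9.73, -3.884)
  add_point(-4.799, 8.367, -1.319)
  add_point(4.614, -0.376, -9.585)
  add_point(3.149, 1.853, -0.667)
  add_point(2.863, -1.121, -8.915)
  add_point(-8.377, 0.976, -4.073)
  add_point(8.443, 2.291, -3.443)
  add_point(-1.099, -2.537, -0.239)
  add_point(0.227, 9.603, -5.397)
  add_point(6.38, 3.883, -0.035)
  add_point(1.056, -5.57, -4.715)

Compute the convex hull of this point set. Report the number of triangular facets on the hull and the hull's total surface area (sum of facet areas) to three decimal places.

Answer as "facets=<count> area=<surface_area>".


Hull vertices (14/19): indices [0, 1, 2, 3, 4, 5, 6, 7, 8, 10, 13, 14, 16, 17].

Per-facet area ½‖(b−a)×(c−a)‖:
  f1: (p10, p8, p13) → 65.5475
  f2: (p7, p2, p13) → 101.6184
  f3: (p7, p2, p1) → 111.9531
  f4: (p0, p2, p1) → 37.7837
  f5: (p0, p8, p13) → 58.8135
  f6: (p0, p2, p13) → 31.2964
  f7: (p3, p10, p13) → 51.3293
  f8: (p3, p7, p13) → 36.4627
  f9: (p3, p7, p10) → 31.0759
  f10: (p16, p10, p8) → 23.8895
  f11: (p16, p14, p10) → 41.3839
  f12: (p16, p0, p8) → 26.7014
  f13: (p6, p7, p10) → 21.3230
  f14: (p6, p14, p10) → 29.7425
  f15: (p6, p7, p1) → 23.9822
  f16: (p6, p14, p1) → 42.3544
  f17: (p17, p0, p1) → 69.7579
  f18: (p17, p16, p14) → 21.3055
  f19: (p4, p16, p0) → 11.2782
  f20: (p4, p17, p0) → 31.5727
  f21: (p4, p17, p16) → 29.6186
  f22: (p5, p14, p1) → 9.6191
  f23: (p5, p17, p1) → 2.2920
  f24: (p5, p17, p14) → 7.3403
Σ area = 918.042

Check V−E+F: 14 − 36 + 24 = 2.

facets=24 area=918.042


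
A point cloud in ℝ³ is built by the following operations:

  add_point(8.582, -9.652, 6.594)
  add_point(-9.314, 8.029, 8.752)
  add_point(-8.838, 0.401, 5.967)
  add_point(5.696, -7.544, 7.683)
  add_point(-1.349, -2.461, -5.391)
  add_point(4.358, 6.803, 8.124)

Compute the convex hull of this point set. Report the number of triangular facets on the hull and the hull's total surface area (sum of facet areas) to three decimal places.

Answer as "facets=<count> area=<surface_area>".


facets=8 area=600.400

Hull vertices (6/6): indices [0, 1, 2, 3, 4, 5].

Area of each hull facet:
  f1: (p2, p4, p1) → 48.8288
  f2: (p2, p4, p0) → 117.3931
  f3: (p5, p4, p1) → 115.6059
  f4: (p5, p4, p0) → 127.8528
  f5: (p3, p2, p1) → 60.0256
  f6: (p3, p2, p0) → 12.6665
  f7: (p3, p5, p1) → 97.3826
  f8: (p3, p5, p0) → 20.6443
Σ area = 600.400

Check V−E+F: 6 − 12 + 8 = 2.


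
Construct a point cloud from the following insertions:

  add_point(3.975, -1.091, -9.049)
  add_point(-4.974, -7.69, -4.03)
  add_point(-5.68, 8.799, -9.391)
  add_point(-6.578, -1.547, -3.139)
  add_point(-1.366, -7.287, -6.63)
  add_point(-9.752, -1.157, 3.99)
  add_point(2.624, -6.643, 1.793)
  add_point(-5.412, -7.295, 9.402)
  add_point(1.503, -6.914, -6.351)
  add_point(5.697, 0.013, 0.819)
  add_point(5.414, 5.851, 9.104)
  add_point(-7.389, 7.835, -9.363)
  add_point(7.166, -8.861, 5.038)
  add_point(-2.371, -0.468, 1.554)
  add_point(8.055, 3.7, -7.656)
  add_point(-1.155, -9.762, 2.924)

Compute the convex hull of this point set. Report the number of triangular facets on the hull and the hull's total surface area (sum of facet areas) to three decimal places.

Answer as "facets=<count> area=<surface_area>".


Extreme-point indices: [0, 1, 2, 4, 5, 7, 8, 10, 11, 12, 14, 15] — 12 of 16 on the boundary.

Triangle areas on the boundary:
  f1: (p10, p2, p14) → 125.8328
  f2: (p7, p10, p5) → 76.8831
  f3: (p7, p1, p5) → 52.0470
  f4: (p7, p1, p15) → 31.1789
  f5: (p12, p10, p14) → 120.5608
  f6: (p12, p7, p15) → 33.7295
  f7: (p12, p7, p10) → 98.0709
  f8: (p11, p1, p5) → 87.7709
  f9: (p11, p10, p5) → 141.3191
  f10: (p11, p10, p2) → 19.8825
  f11: (p0, p12, p14) → 52.8047
  f12: (p0, p2, p14) → 44.3957
  f13: (p0, p11, p2) → 13.1117
  f14: (p4, p11, p1) → 36.6037
  f15: (p4, p0, p11) → 61.6051
  f16: (p4, p1, p15) → 18.1267
  f17: (p8, p0, p12) → 41.9622
  f18: (p8, p4, p0) → 9.0434
  f19: (p8, p12, p15) → 43.3468
  f20: (p8, p4, p15) → 14.2982
Σ area = 1122.574

Euler characteristic 12−30+20 = 2 ✓

facets=20 area=1122.574


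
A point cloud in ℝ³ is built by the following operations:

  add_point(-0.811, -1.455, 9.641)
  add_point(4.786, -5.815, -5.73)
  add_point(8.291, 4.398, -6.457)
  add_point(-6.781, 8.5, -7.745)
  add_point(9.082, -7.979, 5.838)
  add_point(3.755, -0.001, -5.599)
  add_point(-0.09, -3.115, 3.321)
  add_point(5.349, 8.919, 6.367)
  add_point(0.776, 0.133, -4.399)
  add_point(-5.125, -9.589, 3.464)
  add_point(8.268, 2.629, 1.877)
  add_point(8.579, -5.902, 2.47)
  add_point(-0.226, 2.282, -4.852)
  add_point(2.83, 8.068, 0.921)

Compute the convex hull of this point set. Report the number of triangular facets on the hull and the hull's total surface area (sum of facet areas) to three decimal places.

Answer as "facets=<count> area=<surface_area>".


facets=14 area=952.649

Points on the hull: [0, 1, 2, 3, 4, 7, 9, 10, 11] (9 of 14).

Triangle areas on the boundary:
  f1: (p1, p9, p3) → 128.2140
  f2: (p1, p9, p4) → 80.2255
  f3: (p0, p9, p3) → 112.9151
  f4: (p0, p7, p3) → 115.1807
  f5: (p0, p9, p4) → 66.8830
  f6: (p0, p7, p4) → 77.7421
  f7: (p2, p7, p3) → 106.5311
  f8: (p2, p1, p3) → 84.6617
  f9: (p10, p7, p4) → 39.2499
  f10: (p10, p2, p4) → 40.8536
  f11: (p10, p2, p7) → 32.6295
  f12: (p11, p1, p4) → 10.2026
  f13: (p11, p2, p4) → 8.5759
  f14: (p11, p2, p1) → 48.7837
Σ area = 952.649

Euler characteristic 9−21+14 = 2 ✓


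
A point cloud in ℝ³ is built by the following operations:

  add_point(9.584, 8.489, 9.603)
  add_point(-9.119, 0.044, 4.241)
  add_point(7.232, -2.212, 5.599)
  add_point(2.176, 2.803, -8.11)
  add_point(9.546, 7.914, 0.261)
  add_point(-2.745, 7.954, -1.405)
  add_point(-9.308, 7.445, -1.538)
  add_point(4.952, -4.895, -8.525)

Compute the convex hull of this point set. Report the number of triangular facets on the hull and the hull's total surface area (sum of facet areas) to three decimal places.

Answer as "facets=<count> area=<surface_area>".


facets=12 area=806.963

8 of the 8 inputs are extreme points: [0, 1, 2, 3, 4, 5, 6, 7].

Per-facet area ½‖(b−a)×(c−a)‖:
  f1: (p1, p0, p6) → 98.6143
  f2: (p1, p7, p6) → 90.5495
  f3: (p2, p1, p0) → 96.0908
  f4: (p2, p1, p7) → 117.8734
  f5: (p4, p2, p0) → 50.0394
  f6: (p4, p2, p7) → 82.2391
  f7: (p3, p7, p6) → 45.4226
  f8: (p3, p4, p7) → 49.0029
  f9: (p5, p3, p6) → 28.8114
  f10: (p5, p3, p4) → 55.3891
  f11: (p5, p0, p6) → 35.4380
  f12: (p5, p4, p0) → 57.4922
Σ area = 806.963

Euler characteristic 8−18+12 = 2 ✓


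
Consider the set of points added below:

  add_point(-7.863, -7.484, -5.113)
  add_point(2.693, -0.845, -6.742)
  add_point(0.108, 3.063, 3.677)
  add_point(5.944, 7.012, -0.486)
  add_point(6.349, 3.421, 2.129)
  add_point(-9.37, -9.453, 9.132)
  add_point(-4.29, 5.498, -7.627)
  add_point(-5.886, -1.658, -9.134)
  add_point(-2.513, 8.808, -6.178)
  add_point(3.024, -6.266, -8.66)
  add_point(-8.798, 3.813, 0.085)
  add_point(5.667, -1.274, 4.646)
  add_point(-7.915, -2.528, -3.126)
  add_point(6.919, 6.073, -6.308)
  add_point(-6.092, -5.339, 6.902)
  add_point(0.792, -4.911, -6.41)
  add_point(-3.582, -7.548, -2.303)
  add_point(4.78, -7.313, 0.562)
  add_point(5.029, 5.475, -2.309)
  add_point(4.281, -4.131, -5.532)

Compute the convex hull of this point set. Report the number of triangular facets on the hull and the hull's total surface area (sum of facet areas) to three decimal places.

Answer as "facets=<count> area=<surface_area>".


Hull vertices (13/20): indices [0, 2, 3, 4, 5, 6, 7, 8, 9, 10, 11, 13, 17].

Per-facet area ½‖(b−a)×(c−a)‖:
  f1: (p9, p7, p13) → 65.1904
  f2: (p0, p9, p5) → 75.6864
  f3: (p0, p9, p7) → 36.4815
  f4: (p10, p0, p5) → 86.1423
  f5: (p10, p0, p7) → 40.4540
  f6: (p3, p8, p13) → 28.6772
  f7: (p3, p4, p13) → 12.0377
  f8: (p3, p10, p8) → 52.5253
  f9: (p17, p9, p13) → 61.6200
  f10: (p17, p9, p5) → 73.5573
  f11: (p6, p10, p8) → 18.2619
  f12: (p6, p10, p7) → 33.8068
  f13: (p6, p8, p13) → 19.4126
  f14: (p6, p7, p13) → 40.5575
  f15: (p2, p3, p4) → 14.2948
  f16: (p2, p3, p10) → 35.5486
  f17: (p2, p10, p5) → 75.0959
  f18: (p11, p4, p13) → 16.6150
  f19: (p11, p17, p13) → 48.6494
  f20: (p11, p17, p5) → 61.0668
  f21: (p11, p2, p5) → 59.0434
  f22: (p11, p2, p4) → 16.5799
Σ area = 971.305

Euler characteristic 13−33+22 = 2 ✓

facets=22 area=971.305


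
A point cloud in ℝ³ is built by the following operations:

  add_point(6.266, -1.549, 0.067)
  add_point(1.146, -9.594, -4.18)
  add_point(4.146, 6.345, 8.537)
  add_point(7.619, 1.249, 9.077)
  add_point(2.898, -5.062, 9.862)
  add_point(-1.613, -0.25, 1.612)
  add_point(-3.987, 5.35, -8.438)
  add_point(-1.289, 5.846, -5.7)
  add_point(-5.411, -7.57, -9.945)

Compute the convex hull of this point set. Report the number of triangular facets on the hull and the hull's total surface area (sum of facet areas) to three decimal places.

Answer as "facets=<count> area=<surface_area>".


Hull vertices (9/9): indices [0, 1, 2, 3, 4, 5, 6, 7, 8].

Facet areas (half cross-product norm):
  f1: (p4, p2, p3) → 23.1409
  f2: (p1, p4, p8) → 51.9650
  f3: (p1, p4, p3) → 57.4072
  f4: (p5, p4, p8) → 64.2661
  f5: (p5, p4, p2) → 53.0651
  f6: (p0, p2, p3) → 29.4073
  f7: (p0, p7, p2) → 69.7143
  f8: (p0, p1, p3) → 36.4535
  f9: (p0, p1, p8) → 41.8582
  f10: (p6, p7, p2) → 12.1237
  f11: (p6, p5, p2) → 61.3387
  f12: (p6, p5, p8) → 71.9923
  f13: (p6, p0, p8) → 93.1746
  f14: (p6, p0, p7) → 16.7474
Σ area = 682.654

Check V−E+F: 9 − 21 + 14 = 2.

facets=14 area=682.654


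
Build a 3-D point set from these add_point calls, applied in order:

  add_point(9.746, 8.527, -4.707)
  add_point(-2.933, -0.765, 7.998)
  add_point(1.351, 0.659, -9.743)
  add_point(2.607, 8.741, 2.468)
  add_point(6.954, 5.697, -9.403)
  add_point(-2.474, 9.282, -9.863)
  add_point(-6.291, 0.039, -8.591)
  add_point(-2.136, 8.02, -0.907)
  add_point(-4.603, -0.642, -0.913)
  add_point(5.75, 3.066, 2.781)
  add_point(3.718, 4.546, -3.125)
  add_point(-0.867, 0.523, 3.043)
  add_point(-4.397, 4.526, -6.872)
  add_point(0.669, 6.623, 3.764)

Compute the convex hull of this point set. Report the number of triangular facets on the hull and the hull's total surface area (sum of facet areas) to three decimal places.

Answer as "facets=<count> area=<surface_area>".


Extreme-point indices: [0, 1, 2, 3, 4, 5, 6, 7, 8, 9, 12, 13] — 12 of 14 on the boundary.

Triangle areas on the boundary:
  f1: (p3, p5, p0) → 62.3444
  f2: (p4, p5, p0) → 29.6785
  f3: (p7, p1, p6) → 74.1133
  f4: (p7, p3, p5) → 21.5780
  f5: (p8, p1, p6) → 2.8305
  f6: (p9, p4, p0) → 30.7529
  f7: (p9, p3, p0) → 31.0848
  f8: (p9, p3, p1) → 35.1145
  f9: (p12, p5, p6) → 11.6941
  f10: (p12, p7, p6) → 11.1612
  f11: (p12, p7, p5) → 21.5391
  f12: (p13, p3, p1) → 3.7955
  f13: (p13, p7, p1) → 24.0039
  f14: (p13, p7, p3) → 8.6761
  f15: (p2, p9, p4) → 46.5569
  f16: (p2, p8, p6) → 30.5354
  f17: (p2, p8, p1) → 34.3365
  f18: (p2, p9, p1) → 72.4996
  f19: (p2, p5, p6) → 34.5909
  f20: (p2, p4, p5) → 33.8402
Σ area = 620.726

Euler characteristic 12−30+20 = 2 ✓

facets=20 area=620.726


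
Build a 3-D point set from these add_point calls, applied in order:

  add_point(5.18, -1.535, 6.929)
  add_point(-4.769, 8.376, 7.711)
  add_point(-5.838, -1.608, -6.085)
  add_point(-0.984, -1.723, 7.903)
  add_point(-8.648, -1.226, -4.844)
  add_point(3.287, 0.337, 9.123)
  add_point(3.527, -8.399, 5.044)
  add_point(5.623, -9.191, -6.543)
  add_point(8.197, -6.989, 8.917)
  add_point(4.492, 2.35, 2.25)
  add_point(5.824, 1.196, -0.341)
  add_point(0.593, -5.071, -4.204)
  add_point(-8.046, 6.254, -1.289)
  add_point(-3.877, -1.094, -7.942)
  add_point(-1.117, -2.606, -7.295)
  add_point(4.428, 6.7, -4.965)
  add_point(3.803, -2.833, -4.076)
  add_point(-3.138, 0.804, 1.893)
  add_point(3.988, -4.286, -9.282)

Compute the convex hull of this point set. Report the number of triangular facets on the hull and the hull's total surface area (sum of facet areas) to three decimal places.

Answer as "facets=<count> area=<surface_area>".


12 of the 19 inputs are extreme points: [1, 3, 4, 5, 6, 7, 8, 10, 12, 13, 15, 18].

Area of each hull facet:
  f1: (p3, p1, p4) → 78.1637
  f2: (p7, p15, p18) → 27.6913
  f3: (p12, p1, p4) → 32.2175
  f4: (p12, p15, p1) → 63.6760
  f5: (p13, p15, p18) → 47.1820
  f6: (p13, p7, p4) → 29.6412
  f7: (p13, p7, p18) → 21.8555
  f8: (p13, p12, p4) → 23.3521
  f9: (p13, p12, p15) → 59.6298
  f10: (p5, p15, p8) → 65.6599
  f11: (p5, p15, p1) → 83.3263
  f12: (p5, p3, p8) → 21.4124
  f13: (p5, p3, p1) → 26.3153
  f14: (p6, p3, p4) → 63.6113
  f15: (p6, p3, p8) → 26.6243
  f16: (p6, p7, p4) → 92.8417
  f17: (p6, p7, p8) → 31.9876
  f18: (p10, p15, p8) → 6.6767
  f19: (p10, p7, p8) → 74.9065
  f20: (p10, p7, p15) → 41.9953
Σ area = 918.767

Euler characteristic 12−30+20 = 2 ✓

facets=20 area=918.767


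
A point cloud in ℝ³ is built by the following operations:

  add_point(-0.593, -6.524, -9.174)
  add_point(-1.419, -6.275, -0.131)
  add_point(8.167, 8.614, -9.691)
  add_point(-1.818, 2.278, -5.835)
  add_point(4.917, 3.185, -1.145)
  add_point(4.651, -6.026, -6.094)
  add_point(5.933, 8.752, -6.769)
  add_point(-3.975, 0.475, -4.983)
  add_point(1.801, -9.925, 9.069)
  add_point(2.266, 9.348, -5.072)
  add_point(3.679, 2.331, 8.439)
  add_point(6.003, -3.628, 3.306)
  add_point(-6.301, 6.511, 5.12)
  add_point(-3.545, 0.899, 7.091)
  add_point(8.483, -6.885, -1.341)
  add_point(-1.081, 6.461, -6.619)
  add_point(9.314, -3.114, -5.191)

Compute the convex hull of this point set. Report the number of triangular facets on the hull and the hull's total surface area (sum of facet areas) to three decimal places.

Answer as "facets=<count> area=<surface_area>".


facets=24 area=957.115

Hull vertices (14/17): indices [0, 1, 2, 5, 6, 7, 8, 9, 10, 12, 13, 14, 15, 16].

Triangle areas on the boundary:
  f1: (p0, p2, p16) → 70.4917
  f2: (p10, p2, p16) → 99.0557
  f3: (p1, p0, p8) → 25.4903
  f4: (p14, p0, p8) → 75.5957
  f5: (p14, p10, p16) → 38.7559
  f6: (p14, p10, p8) → 73.8790
  f7: (p15, p0, p2) → 65.6200
  f8: (p13, p10, p12) → 23.4403
  f9: (p13, p10, p8) → 43.9421
  f10: (p13, p1, p12) → 30.1280
  f11: (p13, p1, p8) → 51.4756
  f12: (p6, p10, p2) → 18.7089
  f13: (p5, p0, p16) → 9.1229
  f14: (p5, p14, p16) → 14.0836
  f15: (p5, p14, p0) → 7.7208
  f16: (p7, p15, p12) → 40.5635
  f17: (p7, p15, p0) → 27.4715
  f18: (p7, p1, p12) → 52.1533
  f19: (p7, p1, p0) → 34.0398
  f20: (p9, p15, p2) → 16.8330
  f21: (p9, p6, p2) → 3.5670
  f22: (p9, p15, p12) → 30.0792
  f23: (p9, p10, p12) → 74.4180
  f24: (p9, p6, p10) → 30.4792
Σ area = 957.115

Check V−E+F: 14 − 36 + 24 = 2.


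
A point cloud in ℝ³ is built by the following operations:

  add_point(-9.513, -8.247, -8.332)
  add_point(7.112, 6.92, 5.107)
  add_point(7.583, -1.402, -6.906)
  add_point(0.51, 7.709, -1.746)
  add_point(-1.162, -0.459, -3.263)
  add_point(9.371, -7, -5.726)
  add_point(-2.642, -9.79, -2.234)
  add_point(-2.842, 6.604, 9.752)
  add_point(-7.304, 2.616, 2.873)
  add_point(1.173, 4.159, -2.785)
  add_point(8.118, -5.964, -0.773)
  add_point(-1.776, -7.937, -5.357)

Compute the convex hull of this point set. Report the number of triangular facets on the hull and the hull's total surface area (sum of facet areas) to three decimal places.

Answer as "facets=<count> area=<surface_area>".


facets=14 area=866.794

Hull vertices (9/12): indices [0, 1, 2, 3, 5, 6, 7, 8, 10].

Area of each hull facet:
  f1: (p1, p7, p3) → 49.6954
  f2: (p2, p5, p0) → 55.2722
  f3: (p2, p3, p0) → 113.8526
  f4: (p2, p1, p5) → 40.5433
  f5: (p2, p1, p3) → 59.6108
  f6: (p6, p5, p0) → 52.4744
  f7: (p8, p3, p0) → 81.3631
  f8: (p8, p7, p3) → 45.9849
  f9: (p8, p6, p0) → 65.3907
  f10: (p8, p6, p7) → 56.3454
  f11: (p10, p6, p5) → 29.9872
  f12: (p10, p6, p7) → 110.1996
  f13: (p10, p1, p5) → 29.8566
  f14: (p10, p1, p7) → 76.2184
Σ area = 866.794

Check V−E+F: 9 − 21 + 14 = 2.


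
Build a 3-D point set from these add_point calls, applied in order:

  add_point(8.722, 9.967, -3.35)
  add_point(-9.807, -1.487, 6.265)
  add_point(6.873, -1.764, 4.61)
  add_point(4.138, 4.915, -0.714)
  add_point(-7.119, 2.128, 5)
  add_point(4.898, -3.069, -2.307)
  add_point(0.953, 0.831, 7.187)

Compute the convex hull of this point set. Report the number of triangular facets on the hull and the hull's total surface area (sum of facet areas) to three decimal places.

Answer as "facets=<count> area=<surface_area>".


Hull vertices (6/7): indices [0, 1, 2, 4, 5, 6].

Triangle areas on the boundary:
  f1: (p2, p5, p1) → 60.3623
  f2: (p2, p6, p1) → 26.6855
  f3: (p2, p5, p0) → 49.0449
  f4: (p2, p6, p0) → 49.7397
  f5: (p4, p5, p1) → 33.1813
  f6: (p4, p5, p0) → 101.9001
  f7: (p4, p6, p1) → 18.4746
  f8: (p4, p6, p0) → 66.1047
Σ area = 405.493

Check V−E+F: 6 − 12 + 8 = 2.

facets=8 area=405.493


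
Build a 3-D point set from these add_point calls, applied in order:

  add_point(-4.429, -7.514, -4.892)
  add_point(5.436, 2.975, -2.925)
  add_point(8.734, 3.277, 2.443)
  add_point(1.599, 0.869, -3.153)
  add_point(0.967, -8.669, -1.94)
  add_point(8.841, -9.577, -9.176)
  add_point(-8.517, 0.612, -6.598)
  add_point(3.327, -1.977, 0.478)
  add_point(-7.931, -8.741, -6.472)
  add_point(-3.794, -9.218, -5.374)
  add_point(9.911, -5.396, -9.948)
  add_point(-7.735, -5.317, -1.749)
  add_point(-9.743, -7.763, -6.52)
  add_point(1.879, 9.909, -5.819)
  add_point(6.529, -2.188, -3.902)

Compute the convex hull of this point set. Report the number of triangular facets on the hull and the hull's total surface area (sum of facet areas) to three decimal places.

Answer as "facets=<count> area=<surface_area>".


facets=18 area=789.282

Extreme-point indices: [2, 4, 5, 6, 7, 8, 9, 10, 11, 12, 13] — 11 of 15 on the boundary.

Per-facet area ½‖(b−a)×(c−a)‖:
  f1: (p2, p13, p10) → 93.9330
  f2: (p6, p10, p12) → 82.1094
  f3: (p6, p13, p10) → 120.1815
  f4: (p11, p6, p12) → 21.4410
  f5: (p11, p2, p13) → 111.3008
  f6: (p11, p6, p13) → 49.2406
  f7: (p5, p2, p10) → 30.7275
  f8: (p5, p4, p2) → 79.4562
  f9: (p5, p9, p4) → 31.0503
  f10: (p5, p10, p12) → 40.7166
  f11: (p7, p4, p2) → 12.6201
  f12: (p7, p11, p2) → 20.7679
  f13: (p7, p11, p4) → 34.9414
  f14: (p8, p5, p12) → 8.0841
  f15: (p8, p5, p9) → 15.0149
  f16: (p8, p11, p12) → 5.8496
  f17: (p8, p9, p4) → 5.1544
  f18: (p8, p11, p4) → 26.6926
Σ area = 789.282

Euler: V−E+F = 11−27+18 = 2.


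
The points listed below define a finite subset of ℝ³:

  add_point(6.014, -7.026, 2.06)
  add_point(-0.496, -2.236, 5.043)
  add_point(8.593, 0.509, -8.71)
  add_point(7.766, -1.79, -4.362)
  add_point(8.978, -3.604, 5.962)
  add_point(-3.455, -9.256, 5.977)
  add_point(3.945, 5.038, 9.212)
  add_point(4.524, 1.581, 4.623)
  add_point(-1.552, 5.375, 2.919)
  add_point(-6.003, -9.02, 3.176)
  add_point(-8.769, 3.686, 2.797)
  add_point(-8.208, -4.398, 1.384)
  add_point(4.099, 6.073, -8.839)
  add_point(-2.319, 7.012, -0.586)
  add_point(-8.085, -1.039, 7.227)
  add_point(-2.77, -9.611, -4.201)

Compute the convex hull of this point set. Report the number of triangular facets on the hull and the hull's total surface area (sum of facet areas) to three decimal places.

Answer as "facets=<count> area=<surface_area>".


facets=20 area=951.770

Points on the hull: [0, 2, 4, 5, 6, 9, 10, 11, 12, 13, 14, 15] (12 of 16).

Facet areas (half cross-product norm):
  f1: (p6, p5, p4) → 71.4766
  f2: (p2, p12, p15) → 56.6880
  f3: (p2, p6, p4) → 79.9793
  f4: (p2, p6, p12) → 64.5654
  f5: (p11, p12, p10) → 71.9924
  f6: (p11, p12, p15) → 82.6598
  f7: (p0, p5, p4) → 29.6303
  f8: (p0, p5, p15) → 48.4313
  f9: (p0, p2, p4) → 39.7969
  f10: (p0, p2, p15) → 73.2052
  f11: (p13, p12, p10) → 25.8958
  f12: (p13, p6, p10) → 47.2213
  f13: (p13, p6, p12) → 58.7889
  f14: (p14, p6, p10) → 43.9766
  f15: (p14, p6, p5) → 64.7855
  f16: (p14, p11, p10) → 21.3628
  f17: (p9, p5, p15) → 14.0342
  f18: (p9, p11, p15) → 21.8437
  f19: (p9, p14, p5) → 17.3070
  f20: (p9, p14, p11) → 18.1291
Σ area = 951.770

Check V−E+F: 12 − 30 + 20 = 2.


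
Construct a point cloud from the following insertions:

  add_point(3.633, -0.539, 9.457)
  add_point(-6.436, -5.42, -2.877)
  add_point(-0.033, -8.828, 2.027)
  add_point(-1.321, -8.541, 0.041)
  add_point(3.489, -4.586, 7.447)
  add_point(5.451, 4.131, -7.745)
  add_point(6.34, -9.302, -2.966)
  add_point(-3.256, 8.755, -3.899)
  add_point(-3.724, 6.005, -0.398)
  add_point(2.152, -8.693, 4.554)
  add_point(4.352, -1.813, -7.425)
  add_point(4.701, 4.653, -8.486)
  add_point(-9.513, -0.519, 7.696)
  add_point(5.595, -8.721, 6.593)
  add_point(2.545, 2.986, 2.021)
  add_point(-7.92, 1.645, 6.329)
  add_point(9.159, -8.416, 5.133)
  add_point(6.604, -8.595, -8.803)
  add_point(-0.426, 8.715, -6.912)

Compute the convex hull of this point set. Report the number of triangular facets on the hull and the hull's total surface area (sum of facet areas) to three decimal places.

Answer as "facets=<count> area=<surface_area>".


facets=26 area=966.096

Extreme-point indices: [0, 1, 2, 3, 5, 6, 7, 9, 11, 12, 13, 15, 16, 17, 18] — 15 of 19 on the boundary.

Facet areas (half cross-product norm):
  f1: (p5, p17, p16) → 90.5660
  f2: (p5, p0, p16) → 91.4520
  f3: (p15, p7, p12) → 7.9685
  f4: (p15, p0, p12) → 17.7275
  f5: (p15, p0, p7) → 80.8515
  f6: (p6, p17, p16) → 10.8113
  f7: (p6, p3, p17) → 22.3828
  f8: (p1, p7, p12) → 84.2939
  f9: (p1, p3, p12) → 40.1650
  f10: (p1, p3, p17) → 38.8657
  f11: (p18, p1, p7) → 29.5456
  f12: (p18, p1, p17) → 112.9029
  f13: (p18, p0, p7) → 35.0725
  f14: (p18, p5, p0) → 67.1626
  f15: (p13, p6, p16) → 16.6370
  f16: (p13, p0, p12) → 58.0080
  f17: (p13, p0, p16) → 16.6121
  f18: (p11, p5, p17) → 6.7515
  f19: (p11, p18, p17) → 31.6536
  f20: (p11, p18, p5) → 3.1470
  f21: (p2, p6, p3) → 9.6367
  f22: (p2, p13, p6) → 28.6604
  f23: (p2, p3, p12) → 16.3941
  f24: (p9, p13, p12) → 23.7267
  f25: (p9, p2, p12) → 22.9555
  f26: (p9, p2, p13) → 2.1458
Σ area = 966.096

Check V−E+F: 15 − 39 + 26 = 2.


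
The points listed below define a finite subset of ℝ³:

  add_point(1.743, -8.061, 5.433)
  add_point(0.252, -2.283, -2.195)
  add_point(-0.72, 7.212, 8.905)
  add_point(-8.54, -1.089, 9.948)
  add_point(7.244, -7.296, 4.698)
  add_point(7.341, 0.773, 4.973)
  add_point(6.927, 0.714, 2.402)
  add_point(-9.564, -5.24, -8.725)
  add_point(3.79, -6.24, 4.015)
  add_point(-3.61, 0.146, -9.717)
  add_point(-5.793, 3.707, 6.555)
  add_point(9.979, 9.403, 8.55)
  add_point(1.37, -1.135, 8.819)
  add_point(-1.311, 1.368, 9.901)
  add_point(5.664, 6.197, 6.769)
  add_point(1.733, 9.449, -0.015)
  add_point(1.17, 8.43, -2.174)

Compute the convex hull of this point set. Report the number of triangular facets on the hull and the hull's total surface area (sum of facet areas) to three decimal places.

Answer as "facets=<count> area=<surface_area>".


facets=22 area=1001.868

Points on the hull: [0, 2, 3, 4, 6, 7, 9, 10, 11, 12, 13, 15, 16] (13 of 17).

Area of each hull facet:
  f1: (p3, p0, p7) → 115.7251
  f2: (p4, p0, p7) → 44.9727
  f3: (p2, p15, p11) → 49.0876
  f4: (p9, p4, p7) → 78.7844
  f5: (p12, p3, p0) → 38.2924
  f6: (p12, p4, p0) → 21.6173
  f7: (p12, p4, p11) → 64.0174
  f8: (p10, p2, p3) → 18.1167
  f9: (p10, p2, p15) → 31.4006
  f10: (p10, p3, p7) → 58.7006
  f11: (p16, p15, p11) → 8.9088
  f12: (p16, p9, p7) → 36.7664
  f13: (p16, p10, p7) → 104.8412
  f14: (p16, p10, p15) → 13.9829
  f15: (p6, p4, p11) → 37.2609
  f16: (p6, p9, p4) → 65.6626
  f17: (p6, p16, p11) → 58.0422
  f18: (p6, p16, p9) → 64.9118
  f19: (p13, p12, p11) → 25.9797
  f20: (p13, p12, p3) → 13.0010
  f21: (p13, p2, p11) → 31.0575
  f22: (p13, p2, p3) → 20.7384
Σ area = 1001.868

Euler: V−E+F = 13−33+22 = 2.


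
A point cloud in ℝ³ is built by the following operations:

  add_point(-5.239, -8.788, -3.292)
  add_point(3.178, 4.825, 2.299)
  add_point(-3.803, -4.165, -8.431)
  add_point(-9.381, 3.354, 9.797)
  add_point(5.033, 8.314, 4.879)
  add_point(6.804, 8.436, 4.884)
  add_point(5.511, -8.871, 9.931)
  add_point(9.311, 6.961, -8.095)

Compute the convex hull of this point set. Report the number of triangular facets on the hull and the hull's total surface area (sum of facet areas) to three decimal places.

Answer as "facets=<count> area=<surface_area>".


Points on the hull: [0, 2, 3, 4, 5, 6, 7] (7 of 8).

Triangle areas on the boundary:
  f1: (p2, p7, p3) → 176.0435
  f2: (p2, p6, p7) → 177.6304
  f3: (p5, p6, p3) → 144.9369
  f4: (p5, p6, p7) → 118.2435
  f5: (p0, p6, p3) → 142.5536
  f6: (p0, p2, p3) → 64.1308
  f7: (p0, p2, p6) → 54.0302
  f8: (p4, p7, p3) → 92.5274
  f9: (p4, p5, p3) → 5.6319
  f10: (p4, p5, p7) → 11.6181
Σ area = 987.346

Euler characteristic 7−15+10 = 2 ✓

facets=10 area=987.346


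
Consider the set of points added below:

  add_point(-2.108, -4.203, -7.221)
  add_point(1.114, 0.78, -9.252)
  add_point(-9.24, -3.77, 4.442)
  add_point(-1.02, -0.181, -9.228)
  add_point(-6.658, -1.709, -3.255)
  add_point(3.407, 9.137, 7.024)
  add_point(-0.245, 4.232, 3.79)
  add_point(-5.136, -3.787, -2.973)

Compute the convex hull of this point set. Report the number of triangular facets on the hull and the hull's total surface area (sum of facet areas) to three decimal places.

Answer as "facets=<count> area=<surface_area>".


facets=10 area=388.347

Hull vertices (7/8): indices [0, 1, 2, 3, 4, 5, 7].

Triangle areas on the boundary:
  f1: (p0, p5, p2) → 121.8252
  f2: (p1, p0, p5) → 57.2701
  f3: (p4, p5, p2) → 73.8682
  f4: (p3, p1, p5) → 20.6487
  f5: (p3, p4, p5) → 75.0238
  f6: (p3, p1, p0) → 4.4241
  f7: (p3, p4, p0) → 15.0329
  f8: (p7, p0, p2) → 3.0416
  f9: (p7, p4, p2) → 10.7782
  f10: (p7, p4, p0) → 6.4344
Σ area = 388.347

Check V−E+F: 7 − 15 + 10 = 2.


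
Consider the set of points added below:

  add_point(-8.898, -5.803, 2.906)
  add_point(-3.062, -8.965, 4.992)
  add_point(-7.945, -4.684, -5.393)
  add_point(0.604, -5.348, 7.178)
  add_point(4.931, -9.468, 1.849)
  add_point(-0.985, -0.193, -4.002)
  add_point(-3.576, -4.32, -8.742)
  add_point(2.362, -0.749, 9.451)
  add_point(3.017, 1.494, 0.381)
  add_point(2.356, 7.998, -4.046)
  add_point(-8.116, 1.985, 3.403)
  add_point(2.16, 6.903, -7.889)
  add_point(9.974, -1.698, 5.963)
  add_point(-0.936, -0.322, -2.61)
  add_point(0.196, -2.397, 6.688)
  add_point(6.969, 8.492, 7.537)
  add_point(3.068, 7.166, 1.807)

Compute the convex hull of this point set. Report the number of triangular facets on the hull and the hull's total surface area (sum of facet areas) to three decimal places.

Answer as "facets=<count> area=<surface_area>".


facets=20 area=938.070

Points on the hull: [0, 1, 2, 3, 4, 6, 7, 9, 10, 11, 12, 15] (12 of 17).

Per-facet area ½‖(b−a)×(c−a)‖:
  f1: (p7, p15, p12) → 41.0605
  f2: (p10, p7, p0) → 48.3765
  f3: (p10, p7, p15) → 64.8760
  f4: (p1, p7, p0) → 36.8445
  f5: (p3, p4, p12) → 37.2598
  f6: (p3, p7, p12) → 22.8421
  f7: (p3, p1, p4) → 21.7486
  f8: (p3, p1, p7) → 5.7834
  f9: (p2, p10, p0) → 32.9429
  f10: (p2, p1, p0) → 28.3060
  f11: (p2, p4, p6) → 40.0727
  f12: (p2, p1, p4) → 52.5151
  f13: (p11, p2, p6) → 32.2726
  f14: (p11, p2, p10) → 81.6926
  f15: (p11, p15, p12) → 86.2104
  f16: (p11, p4, p12) → 90.4292
  f17: (p11, p4, p6) → 91.7590
  f18: (p9, p10, p15) → 86.7699
  f19: (p9, p11, p15) → 9.7442
  f20: (p9, p11, p10) → 26.5638
Σ area = 938.070

Euler characteristic 12−30+20 = 2 ✓


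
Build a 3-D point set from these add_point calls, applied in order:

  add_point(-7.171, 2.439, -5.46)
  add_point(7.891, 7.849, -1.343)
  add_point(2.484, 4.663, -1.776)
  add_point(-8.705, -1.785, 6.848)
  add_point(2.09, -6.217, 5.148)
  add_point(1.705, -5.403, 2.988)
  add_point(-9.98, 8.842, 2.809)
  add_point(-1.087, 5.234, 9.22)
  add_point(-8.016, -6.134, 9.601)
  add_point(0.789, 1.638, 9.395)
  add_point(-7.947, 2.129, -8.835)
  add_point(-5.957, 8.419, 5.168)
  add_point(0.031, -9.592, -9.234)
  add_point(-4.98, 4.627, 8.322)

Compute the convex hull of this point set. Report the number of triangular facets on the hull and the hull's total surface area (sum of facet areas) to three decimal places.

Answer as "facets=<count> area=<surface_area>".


facets=18 area=1021.548

Hull vertices (11/14): indices [1, 3, 4, 6, 7, 8, 9, 10, 11, 12, 13].

Area of each hull facet:
  f1: (p10, p1, p6) → 116.2301
  f2: (p10, p12, p1) → 127.6421
  f3: (p10, p8, p12) → 136.2058
  f4: (p4, p12, p1) → 122.1934
  f5: (p4, p8, p12) → 79.4367
  f6: (p3, p8, p6) → 5.9236
  f7: (p3, p10, p6) → 76.5816
  f8: (p3, p10, p8) → 29.5819
  f9: (p11, p1, p6) → 29.5556
  f10: (p11, p7, p1) → 49.8794
  f11: (p13, p8, p6) → 44.3842
  f12: (p13, p7, p8) → 21.0496
  f13: (p13, p11, p6) → 9.8239
  f14: (p13, p11, p7) → 9.9256
  f15: (p9, p7, p8) → 23.1437
  f16: (p9, p4, p8) → 47.0686
  f17: (p9, p7, p1) → 28.4993
  f18: (p9, p4, p1) → 64.4228
Σ area = 1021.548

Check V−E+F: 11 − 27 + 18 = 2.


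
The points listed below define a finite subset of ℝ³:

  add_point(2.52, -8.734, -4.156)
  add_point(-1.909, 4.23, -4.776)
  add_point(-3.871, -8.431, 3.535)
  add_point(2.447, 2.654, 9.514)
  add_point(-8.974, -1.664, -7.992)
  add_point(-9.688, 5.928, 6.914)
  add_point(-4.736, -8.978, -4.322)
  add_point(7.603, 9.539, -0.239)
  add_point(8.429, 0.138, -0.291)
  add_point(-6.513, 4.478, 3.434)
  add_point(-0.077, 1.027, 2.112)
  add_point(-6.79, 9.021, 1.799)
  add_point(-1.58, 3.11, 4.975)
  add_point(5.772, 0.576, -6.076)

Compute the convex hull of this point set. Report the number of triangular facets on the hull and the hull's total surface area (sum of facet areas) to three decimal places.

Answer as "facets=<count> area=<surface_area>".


Points on the hull: [0, 1, 2, 3, 4, 5, 6, 7, 8, 11, 13] (11 of 14).

Triangle areas on the boundary:
  f1: (p2, p4, p5) → 104.5746
  f2: (p2, p4, p6) → 33.6127
  f3: (p11, p4, p5) → 48.3847
  f4: (p11, p7, p5) → 40.1527
  f5: (p13, p7, p8) → 29.9597
  f6: (p3, p2, p5) → 85.9944
  f7: (p3, p2, p8) → 79.1761
  f8: (p3, p7, p5) → 83.1314
  f9: (p3, p7, p8) → 53.5403
  f10: (p0, p2, p8) → 56.6555
  f11: (p0, p2, p6) → 28.5100
  f12: (p0, p13, p8) → 31.8870
  f13: (p0, p4, p6) → 30.0162
  f14: (p0, p13, p4) → 68.1608
  f15: (p1, p13, p4) → 39.4285
  f16: (p1, p13, p7) → 44.8007
  f17: (p1, p11, p4) → 45.6302
  f18: (p1, p11, p7) → 55.8019
Σ area = 959.418

Euler characteristic 11−27+18 = 2 ✓

facets=18 area=959.418


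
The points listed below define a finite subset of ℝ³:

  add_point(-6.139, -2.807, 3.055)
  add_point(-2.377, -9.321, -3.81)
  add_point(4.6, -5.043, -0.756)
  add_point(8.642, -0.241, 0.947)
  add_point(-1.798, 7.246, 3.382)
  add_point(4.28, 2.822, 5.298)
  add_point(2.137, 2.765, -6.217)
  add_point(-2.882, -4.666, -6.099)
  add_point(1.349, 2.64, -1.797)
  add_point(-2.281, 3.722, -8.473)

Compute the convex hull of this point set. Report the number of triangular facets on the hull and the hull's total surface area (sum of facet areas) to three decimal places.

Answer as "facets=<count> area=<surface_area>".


facets=14 area=510.213

Points on the hull: [0, 1, 2, 3, 4, 5, 6, 7, 9] (9 of 10).

Per-facet area ½‖(b−a)×(c−a)‖:
  f1: (p9, p4, p0) → 64.5588
  f2: (p5, p4, p0) → 41.5875
  f3: (p5, p4, p3) → 21.4628
  f4: (p6, p4, p3) → 55.2942
  f5: (p6, p9, p4) → 28.5462
  f6: (p2, p6, p3) → 30.6757
  f7: (p2, p6, p1) → 42.9837
  f8: (p2, p5, p3) → 22.2611
  f9: (p2, p1, p0) → 43.0230
  f10: (p2, p5, p0) → 53.2762
  f11: (p7, p6, p9) → 21.4116
  f12: (p7, p6, p1) → 16.8788
  f13: (p7, p9, p0) → 43.0308
  f14: (p7, p1, p0) → 25.2224
Σ area = 510.213

Check V−E+F: 9 − 21 + 14 = 2.


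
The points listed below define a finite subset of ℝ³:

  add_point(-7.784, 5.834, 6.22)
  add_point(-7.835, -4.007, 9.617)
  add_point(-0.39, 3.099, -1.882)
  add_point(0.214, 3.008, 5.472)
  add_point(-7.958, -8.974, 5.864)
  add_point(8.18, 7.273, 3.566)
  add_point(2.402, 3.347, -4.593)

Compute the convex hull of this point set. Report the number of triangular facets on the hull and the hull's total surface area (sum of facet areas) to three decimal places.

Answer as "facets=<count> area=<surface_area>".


Points on the hull: [0, 1, 2, 4, 5, 6] (6 of 7).

Per-facet area ½‖(b−a)×(c−a)‖:
  f1: (p1, p5, p4) → 61.3424
  f2: (p6, p5, p4) → 102.4529
  f3: (p0, p1, p4) → 26.9091
  f4: (p0, p1, p5) → 83.7180
  f5: (p0, p6, p5) → 78.4875
  f6: (p2, p6, p4) → 22.1564
  f7: (p2, p0, p4) → 81.0403
  f8: (p2, p0, p6) → 6.8030
Σ area = 462.910

Check V−E+F: 6 − 12 + 8 = 2.

facets=8 area=462.910


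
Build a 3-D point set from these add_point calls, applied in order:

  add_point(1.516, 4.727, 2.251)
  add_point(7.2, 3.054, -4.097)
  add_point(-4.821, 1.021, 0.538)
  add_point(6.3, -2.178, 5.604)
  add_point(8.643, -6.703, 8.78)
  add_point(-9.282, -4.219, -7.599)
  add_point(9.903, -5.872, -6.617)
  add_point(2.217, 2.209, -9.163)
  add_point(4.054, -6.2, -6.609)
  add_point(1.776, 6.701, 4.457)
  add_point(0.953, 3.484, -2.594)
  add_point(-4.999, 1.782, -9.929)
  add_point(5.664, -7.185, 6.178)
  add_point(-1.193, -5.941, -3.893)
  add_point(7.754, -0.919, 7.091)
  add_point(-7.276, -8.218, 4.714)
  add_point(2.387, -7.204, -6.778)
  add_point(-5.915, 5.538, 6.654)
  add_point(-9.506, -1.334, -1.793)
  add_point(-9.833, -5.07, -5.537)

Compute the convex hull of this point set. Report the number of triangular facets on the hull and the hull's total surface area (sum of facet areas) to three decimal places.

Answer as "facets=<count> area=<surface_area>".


facets=24 area=1064.708

Hull vertices (14/20): indices [1, 4, 5, 6, 7, 9, 11, 12, 14, 15, 16, 17, 18, 19].

Triangle areas on the boundary:
  f1: (p14, p4, p6) → 44.7146
  f2: (p1, p14, p6) → 57.2434
  f3: (p1, p14, p9) → 50.6328
  f4: (p16, p11, p6) → 40.3888
  f5: (p16, p15, p19) → 67.5490
  f6: (p16, p5, p11) → 44.1715
  f7: (p16, p5, p19) → 13.8265
  f8: (p18, p15, p19) → 25.7831
  f9: (p18, p5, p19) → 5.6844
  f10: (p18, p5, p11) → 25.0397
  f11: (p17, p15, p4) → 112.3666
  f12: (p17, p14, p9) → 37.4163
  f13: (p17, p14, p4) → 38.6051
  f14: (p17, p18, p15) → 55.2390
  f15: (p17, p11, p9) → 65.9785
  f16: (p17, p18, p11) → 54.0391
  f17: (p7, p11, p9) → 51.9481
  f18: (p7, p1, p9) → 37.2784
  f19: (p7, p11, p6) → 31.6334
  f20: (p7, p1, p6) → 34.3967
  f21: (p12, p15, p4) → 14.7725
  f22: (p12, p16, p15) → 81.7150
  f23: (p12, p4, p6) → 25.0534
  f24: (p12, p16, p6) → 49.2326
Σ area = 1064.708

Check V−E+F: 14 − 36 + 24 = 2.


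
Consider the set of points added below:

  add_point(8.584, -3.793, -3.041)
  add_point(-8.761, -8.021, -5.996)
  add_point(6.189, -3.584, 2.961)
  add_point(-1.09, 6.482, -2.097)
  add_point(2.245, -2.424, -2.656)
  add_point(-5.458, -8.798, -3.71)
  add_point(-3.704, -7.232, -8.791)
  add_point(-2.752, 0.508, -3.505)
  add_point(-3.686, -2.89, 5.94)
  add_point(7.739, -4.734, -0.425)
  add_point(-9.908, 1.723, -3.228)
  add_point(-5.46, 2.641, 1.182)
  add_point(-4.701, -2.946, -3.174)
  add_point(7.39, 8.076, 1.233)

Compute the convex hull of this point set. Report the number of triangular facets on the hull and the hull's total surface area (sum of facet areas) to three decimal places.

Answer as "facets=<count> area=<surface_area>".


Extreme-point indices: [0, 1, 2, 3, 5, 6, 8, 9, 10, 11, 13] — 11 of 14 on the boundary.

Facet areas (half cross-product norm):
  f1: (p1, p8, p10) → 59.6998
  f2: (p6, p13, p0) → 84.9701
  f3: (p6, p1, p10) → 29.5803
  f4: (p11, p8, p10) → 20.5737
  f5: (p11, p8, p13) → 52.2623
  f6: (p2, p8, p13) → 61.0811
  f7: (p3, p6, p10) → 61.6061
  f8: (p3, p6, p13) → 63.4573
  f9: (p3, p11, p10) → 20.7071
  f10: (p3, p11, p13) → 26.3367
  f11: (p9, p6, p0) → 20.3213
  f12: (p9, p13, p0) → 18.4025
  f13: (p9, p2, p13) → 22.9128
  f14: (p5, p1, p8) → 20.3207
  f15: (p5, p2, p8) → 58.6993
  f16: (p5, p9, p2) → 27.5617
  f17: (p5, p6, p1) → 10.8991
  f18: (p5, p9, p6) → 39.2133
Σ area = 698.605

Euler: V−E+F = 11−27+18 = 2.

facets=18 area=698.605


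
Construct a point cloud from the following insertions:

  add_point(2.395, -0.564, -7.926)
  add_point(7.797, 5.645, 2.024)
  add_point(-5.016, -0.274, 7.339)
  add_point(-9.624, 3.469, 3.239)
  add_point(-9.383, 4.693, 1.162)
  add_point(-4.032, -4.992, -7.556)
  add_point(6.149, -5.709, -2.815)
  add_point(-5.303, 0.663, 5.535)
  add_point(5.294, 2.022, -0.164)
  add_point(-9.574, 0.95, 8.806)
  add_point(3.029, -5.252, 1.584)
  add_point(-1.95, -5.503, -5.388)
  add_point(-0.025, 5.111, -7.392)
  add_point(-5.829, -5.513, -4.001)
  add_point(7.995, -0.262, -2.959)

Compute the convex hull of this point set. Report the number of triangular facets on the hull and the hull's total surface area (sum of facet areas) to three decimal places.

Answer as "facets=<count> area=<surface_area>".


Extreme-point indices: [0, 1, 2, 3, 4, 5, 6, 9, 10, 11, 12, 13, 14] — 13 of 15 on the boundary.

Facet areas (half cross-product norm):
  f1: (p13, p9, p3) → 36.0608
  f2: (p12, p1, p14) → 40.6736
  f3: (p10, p13, p9) → 75.0263
  f4: (p4, p13, p3) → 14.5021
  f5: (p4, p12, p1) → 77.6335
  f6: (p4, p9, p3) → 1.1224
  f7: (p4, p9, p1) → 73.3337
  f8: (p5, p4, p13) → 22.0103
  f9: (p5, p4, p12) → 65.9308
  f10: (p2, p9, p1) → 22.8047
  f11: (p2, p10, p1) → 65.2551
  f12: (p2, p10, p9) → 9.6592
  f13: (p0, p12, p14) → 22.7363
  f14: (p0, p5, p12) → 23.7338
  f15: (p6, p10, p13) → 28.3091
  f16: (p6, p1, p14) → 15.9004
  f17: (p6, p10, p1) → 31.9642
  f18: (p6, p0, p14) → 20.8002
  f19: (p6, p0, p5) → 31.9018
  f20: (p11, p5, p13) → 5.7471
  f21: (p11, p6, p13) → 10.6169
  f22: (p11, p6, p5) → 6.3913
Σ area = 702.113

Euler: V−E+F = 13−33+22 = 2.

facets=22 area=702.113


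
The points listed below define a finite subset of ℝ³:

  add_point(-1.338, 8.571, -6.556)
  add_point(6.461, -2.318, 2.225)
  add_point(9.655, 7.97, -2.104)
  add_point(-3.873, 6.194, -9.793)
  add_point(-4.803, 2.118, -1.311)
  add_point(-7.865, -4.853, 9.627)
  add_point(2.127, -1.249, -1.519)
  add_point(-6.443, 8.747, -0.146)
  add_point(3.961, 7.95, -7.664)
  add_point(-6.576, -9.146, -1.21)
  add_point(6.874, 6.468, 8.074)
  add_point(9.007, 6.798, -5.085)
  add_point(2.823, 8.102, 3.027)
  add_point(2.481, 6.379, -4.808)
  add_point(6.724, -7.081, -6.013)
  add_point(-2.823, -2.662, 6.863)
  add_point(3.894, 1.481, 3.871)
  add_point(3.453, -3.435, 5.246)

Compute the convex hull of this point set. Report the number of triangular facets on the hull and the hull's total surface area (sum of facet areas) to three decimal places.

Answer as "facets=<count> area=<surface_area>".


facets=22 area=1085.803

13 of the 18 inputs are extreme points: [0, 1, 2, 3, 5, 7, 8, 9, 10, 11, 12, 14, 17].

Area of each hull facet:
  f1: (p9, p7, p5) → 95.4144
  f2: (p3, p9, p7) → 88.0727
  f3: (p10, p7, p5) → 124.6162
  f4: (p0, p7, p2) → 46.6574
  f5: (p0, p3, p7) → 19.0233
  f6: (p12, p7, p2) → 34.6976
  f7: (p12, p10, p2) → 28.5013
  f8: (p12, p10, p7) → 18.1016
  f9: (p14, p3, p9) → 114.8315
  f10: (p14, p11, p2) → 20.6237
  f11: (p8, p0, p3) → 12.2438
  f12: (p8, p14, p3) → 63.8350
  f13: (p8, p14, p11) → 40.7440
  f14: (p8, p0, p2) → 18.0598
  f15: (p8, p11, p2) → 8.1368
  f16: (p1, p10, p2) → 51.5537
  f17: (p1, p14, p2) → 54.9044
  f18: (p17, p9, p5) → 65.9547
  f19: (p17, p14, p9) → 75.2974
  f20: (p17, p1, p14) → 18.3412
  f21: (p17, p10, p5) → 63.1532
  f22: (p17, p1, p10) → 23.0396
Σ area = 1085.803

Check V−E+F: 13 − 33 + 22 = 2.
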